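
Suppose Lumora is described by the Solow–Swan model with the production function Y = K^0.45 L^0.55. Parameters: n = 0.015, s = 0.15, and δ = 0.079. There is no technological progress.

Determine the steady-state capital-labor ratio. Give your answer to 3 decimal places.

Steady state requires s·f(k) = (n + δ)·k, i.e. s·k^α = (n + δ)·k.
Rearranging, k^(1−α) = s / (n + δ).
k^0.55 = 0.15 / (0.015 + 0.079) = 0.15 / 0.094 = 1.5957
k* = 1.5957^(1/0.55) ≈ 2.3388

k* ≈ 2.339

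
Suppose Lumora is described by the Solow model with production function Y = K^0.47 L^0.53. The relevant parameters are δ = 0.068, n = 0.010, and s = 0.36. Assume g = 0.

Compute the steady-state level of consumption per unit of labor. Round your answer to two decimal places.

Steady state requires s·f(k) = (n + δ)·k, i.e. s·k^α = (n + δ)·k.
Rearranging, k^(1−α) = s / (n + δ).
k^0.53 = 0.36 / (0.010 + 0.068) = 0.36 / 0.078 = 4.6154
k* = 4.6154^(1/0.53) ≈ 17.9153
y* = (k*)^α = 17.9153^0.47 ≈ 3.8816
c* = (1 − s)·y* = (1 − 0.36) × 3.8816 ≈ 2.4842

c* = 2.48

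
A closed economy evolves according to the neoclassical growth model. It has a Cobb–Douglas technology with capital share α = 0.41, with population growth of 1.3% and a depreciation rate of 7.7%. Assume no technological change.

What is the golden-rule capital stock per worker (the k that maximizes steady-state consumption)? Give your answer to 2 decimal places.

The golden rule sets f'(k) = n + δ, i.e. α·k^(α−1) = n + δ.
So k^(1−α) = α / (n + δ) = 0.41 / 0.090 = 4.5556.
k_gold = 4.5556^(1/0.59) ≈ 13.0671

k_gold ≈ 13.07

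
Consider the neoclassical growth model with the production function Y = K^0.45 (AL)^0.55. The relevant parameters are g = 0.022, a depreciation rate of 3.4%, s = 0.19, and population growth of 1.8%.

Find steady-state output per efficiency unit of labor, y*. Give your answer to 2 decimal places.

y* = 2.16

At the steady state, Δk = 0, so s·k^α = (n + g + δ)·k.
Dividing both sides by k: k^(1−α) = s / (n + g + δ).
k^0.55 = 0.19 / (0.018 + 0.022 + 0.034) = 0.19 / 0.074 = 2.5676
k* = 2.5676^(1/0.55) ≈ 5.5539
y* = (k*)^α = 5.5539^0.45 ≈ 2.1631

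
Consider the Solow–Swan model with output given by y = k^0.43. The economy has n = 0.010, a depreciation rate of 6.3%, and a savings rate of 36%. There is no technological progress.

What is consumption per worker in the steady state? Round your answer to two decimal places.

c* ≈ 2.13

In steady state, investment equals break-even investment: s·k^α = (n + δ)·k.
Dividing both sides by k: k^(1−α) = s / (n + δ).
k^0.57 = 0.36 / (0.010 + 0.063) = 0.36 / 0.073 = 4.9315
k* = 4.9315^(1/0.57) ≈ 16.4344
y* = (k*)^α = 16.4344^0.43 ≈ 3.3325
c* = (1 − s)·y* = (1 − 0.36) × 3.3325 ≈ 2.1328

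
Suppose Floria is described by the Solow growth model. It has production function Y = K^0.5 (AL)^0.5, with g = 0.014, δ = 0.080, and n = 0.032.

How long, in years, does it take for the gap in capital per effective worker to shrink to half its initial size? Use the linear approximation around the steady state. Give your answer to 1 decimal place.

Near the steady state the convergence rate is λ = (1 − α)(n + g + δ).
λ = (1 − 0.5) × 0.126 = 0.5 × 0.126 = 0.0630
Half-life = ln 2 / λ = 0.6931 / 0.0630 ≈ 11.00 years

t_½ ≈ 11.0 years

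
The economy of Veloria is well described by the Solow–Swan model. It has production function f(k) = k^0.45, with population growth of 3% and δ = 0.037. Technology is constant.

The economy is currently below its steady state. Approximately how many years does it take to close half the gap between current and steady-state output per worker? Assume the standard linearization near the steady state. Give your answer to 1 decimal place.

about 18.8 years

Near the steady state the convergence rate is λ = (1 − α)(n + δ).
λ = (1 − 0.45) × 0.067 = 0.55 × 0.067 = 0.03685
Half-life = ln 2 / λ = 0.6931 / 0.03685 ≈ 18.81 years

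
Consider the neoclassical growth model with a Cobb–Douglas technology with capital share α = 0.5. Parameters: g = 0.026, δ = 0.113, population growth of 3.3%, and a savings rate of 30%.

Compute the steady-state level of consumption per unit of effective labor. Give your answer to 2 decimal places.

At the steady state, Δk = 0, so s·k^α = (n + g + δ)·k.
Dividing both sides by k: k^(1−α) = s / (n + g + δ).
k^0.5 = 0.30 / (0.033 + 0.026 + 0.113) = 0.30 / 0.172 = 1.7442
k* = 1.7442^(1/0.5) ≈ 3.0422
y* = (k*)^α = 3.0422^0.5 ≈ 1.7442
c* = (1 − s)·y* = (1 − 0.30) × 1.7442 ≈ 1.2209

c* = 1.22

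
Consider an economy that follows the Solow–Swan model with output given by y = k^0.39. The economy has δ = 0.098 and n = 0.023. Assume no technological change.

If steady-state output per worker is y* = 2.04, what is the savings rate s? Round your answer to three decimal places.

At the steady state, Δk = 0, so s·k^α = (n + δ)·k.
Since y* = [s/(n + δ)]^(α/(1−α)), we have s/(n + δ) = (y*)^((1−α)/α) = 2.04^1.5641 = 3.0499.
Therefore s = 3.0499 × (n + δ) = 3.0499 × 0.121 = 0.3690.

s ≈ 0.369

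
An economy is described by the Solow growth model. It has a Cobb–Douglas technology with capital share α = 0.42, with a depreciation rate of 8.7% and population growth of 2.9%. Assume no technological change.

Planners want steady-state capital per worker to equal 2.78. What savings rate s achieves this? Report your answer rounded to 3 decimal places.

s ≈ 0.210

In steady state, investment equals break-even investment: s·k^α = (n + δ)·k.
So s / (n + δ) = (k*)^(1−α) = 2.78^0.58 = 1.8094.
Therefore s = 1.8094 × (n + δ) = 1.8094 × 0.116 = 0.2099.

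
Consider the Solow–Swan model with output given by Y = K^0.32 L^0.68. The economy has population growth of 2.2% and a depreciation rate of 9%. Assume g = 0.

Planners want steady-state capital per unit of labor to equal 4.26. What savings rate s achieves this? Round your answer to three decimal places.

Steady state requires s·f(k) = (n + δ)·k, i.e. s·k^α = (n + δ)·k.
So s / (n + δ) = (k*)^(1−α) = 4.26^0.68 = 2.6792.
Therefore s = 2.6792 × (n + δ) = 2.6792 × 0.112 = 0.3001.

s ≈ 0.300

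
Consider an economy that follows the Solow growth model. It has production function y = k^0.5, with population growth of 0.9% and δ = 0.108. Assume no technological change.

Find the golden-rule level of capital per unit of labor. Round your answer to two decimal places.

The golden rule sets f'(k) = n + δ, i.e. α·k^(α−1) = n + δ.
So k^(1−α) = α / (n + δ) = 0.5 / 0.117 = 4.2735.
k_gold = 4.2735^(1/0.5) ≈ 18.2628

k_gold ≈ 18.26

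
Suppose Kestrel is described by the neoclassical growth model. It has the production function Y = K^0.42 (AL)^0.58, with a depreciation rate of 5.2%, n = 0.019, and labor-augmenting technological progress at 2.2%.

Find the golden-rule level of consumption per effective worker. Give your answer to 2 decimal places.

c_gold ≈ 1.73

At the golden rule, f'(k) = n + g + δ, so α·k^(α−1) = n + g + δ and k_gold = (α/(n + g + δ))^(1/(1−α)).
k_gold = (0.42/0.093)^(1/0.58) = 4.5161^1.7241 ≈ 13.4548
c_gold = f(k_gold) − (n + g + δ)·k_gold = 2.9794 − 0.093×13.4548 ≈ 1.7281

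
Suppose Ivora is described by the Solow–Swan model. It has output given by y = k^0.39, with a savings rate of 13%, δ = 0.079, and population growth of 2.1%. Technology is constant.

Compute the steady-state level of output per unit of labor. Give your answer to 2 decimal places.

In steady state, investment equals break-even investment: s·k^α = (n + δ)·k.
Dividing both sides by k: k^(1−α) = s / (n + δ).
k^0.61 = 0.13 / (0.021 + 0.079) = 0.13 / 0.100 = 1.3000
k* = 1.3000^(1/0.61) ≈ 1.5374
y* = (k*)^α = 1.5374^0.39 ≈ 1.1826

y* ≈ 1.18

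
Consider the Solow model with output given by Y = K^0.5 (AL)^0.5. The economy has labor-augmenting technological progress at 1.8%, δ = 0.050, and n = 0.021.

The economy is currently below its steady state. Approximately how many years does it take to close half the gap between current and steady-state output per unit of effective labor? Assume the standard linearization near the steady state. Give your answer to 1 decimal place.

half-life ≈ 15.6 years

Near the steady state the convergence rate is λ = (1 − α)(n + g + δ).
λ = (1 − 0.5) × 0.089 = 0.5 × 0.089 = 0.0445
Half-life = ln 2 / λ = 0.6931 / 0.0445 ≈ 15.58 years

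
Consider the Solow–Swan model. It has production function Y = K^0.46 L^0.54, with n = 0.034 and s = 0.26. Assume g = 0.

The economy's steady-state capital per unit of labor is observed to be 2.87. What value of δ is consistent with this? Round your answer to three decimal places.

δ ≈ 0.113

At the steady state, Δk = 0, so s·k^α = (n + δ)·k.
So s / (n + δ) = (k*)^(1−α) = 2.87^0.54 = 1.7671.
Therefore n + δ = s / 1.7671 = 0.26 / 1.7671 = 0.1471, so δ = 0.1471 − 0.034 = 0.1131.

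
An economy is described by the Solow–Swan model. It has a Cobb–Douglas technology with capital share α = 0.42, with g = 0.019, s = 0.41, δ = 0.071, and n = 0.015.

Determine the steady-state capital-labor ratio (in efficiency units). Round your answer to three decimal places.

Steady state requires s·f(k) = (n + g + δ)·k, i.e. s·k^α = (n + g + δ)·k.
Rearranging, k^(1−α) = s / (n + g + δ).
k^0.58 = 0.41 / (0.015 + 0.019 + 0.071) = 0.41 / 0.105 = 3.9048
k* = 3.9048^(1/0.58) ≈ 10.4712

k* = 10.471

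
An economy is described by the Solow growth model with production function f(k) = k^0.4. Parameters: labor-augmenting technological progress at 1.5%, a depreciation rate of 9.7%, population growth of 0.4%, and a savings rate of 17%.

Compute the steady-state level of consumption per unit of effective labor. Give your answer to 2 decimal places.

c* = 1.07

Steady state requires s·f(k) = (n + g + δ)·k, i.e. s·k^α = (n + g + δ)·k.
Dividing both sides by k: k^(1−α) = s / (n + g + δ).
k^0.6 = 0.17 / (0.004 + 0.015 + 0.097) = 0.17 / 0.116 = 1.4655
k* = 1.4655^(1/0.6) ≈ 1.8908
y* = (k*)^α = 1.8908^0.4 ≈ 1.2902
c* = (1 − s)·y* = (1 − 0.17) × 1.2902 ≈ 1.0709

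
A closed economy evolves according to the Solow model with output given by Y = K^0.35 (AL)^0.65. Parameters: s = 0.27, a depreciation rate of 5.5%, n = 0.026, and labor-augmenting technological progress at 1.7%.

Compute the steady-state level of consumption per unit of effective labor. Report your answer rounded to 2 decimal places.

c* ≈ 1.26

Steady state requires s·f(k) = (n + g + δ)·k, i.e. s·k^α = (n + g + δ)·k.
Rearranging, k^(1−α) = s / (n + g + δ).
k^0.65 = 0.27 / (0.026 + 0.017 + 0.055) = 0.27 / 0.098 = 2.7551
k* = 2.7551^(1/0.65) ≈ 4.7548
y* = (k*)^α = 4.7548^0.35 ≈ 1.7258
c* = (1 − s)·y* = (1 − 0.27) × 1.7258 ≈ 1.2598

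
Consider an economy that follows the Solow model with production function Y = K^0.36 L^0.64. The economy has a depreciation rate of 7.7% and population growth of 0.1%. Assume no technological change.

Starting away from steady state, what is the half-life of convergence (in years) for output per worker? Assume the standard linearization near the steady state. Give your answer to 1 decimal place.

Near the steady state the convergence rate is λ = (1 − α)(n + δ).
λ = (1 − 0.36) × 0.078 = 0.64 × 0.078 = 0.04992
Half-life = ln 2 / λ = 0.6931 / 0.04992 ≈ 13.88 years

half-life ≈ 13.9 years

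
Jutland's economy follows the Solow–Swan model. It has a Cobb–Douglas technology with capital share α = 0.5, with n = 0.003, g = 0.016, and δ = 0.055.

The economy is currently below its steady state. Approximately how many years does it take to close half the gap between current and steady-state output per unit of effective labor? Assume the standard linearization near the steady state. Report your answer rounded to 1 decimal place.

Near the steady state the convergence rate is λ = (1 − α)(n + g + δ).
λ = (1 − 0.5) × 0.074 = 0.5 × 0.074 = 0.0370
Half-life = ln 2 / λ = 0.6931 / 0.0370 ≈ 18.73 years

half-life ≈ 18.7 years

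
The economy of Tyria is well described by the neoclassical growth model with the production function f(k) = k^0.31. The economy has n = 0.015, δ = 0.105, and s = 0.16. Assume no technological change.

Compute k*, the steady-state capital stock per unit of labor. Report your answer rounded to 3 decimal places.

k* = 1.517

At the steady state, Δk = 0, so s·k^α = (n + δ)·k.
Rearranging, k^(1−α) = s / (n + δ).
k^0.69 = 0.16 / (0.015 + 0.105) = 0.16 / 0.120 = 1.3333
k* = 1.3333^(1/0.69) ≈ 1.5172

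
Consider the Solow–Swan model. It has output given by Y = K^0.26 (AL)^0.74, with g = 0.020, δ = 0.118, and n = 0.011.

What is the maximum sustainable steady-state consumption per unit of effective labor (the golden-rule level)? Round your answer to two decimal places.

c_gold ≈ 0.90

At the golden rule, f'(k) = n + g + δ, so α·k^(α−1) = n + g + δ and k_gold = (α/(n + g + δ))^(1/(1−α)).
k_gold = (0.26/0.149)^(1/0.74) = 1.7450^1.3514 ≈ 2.1221
c_gold = f(k_gold) − (n + g + δ)·k_gold = 1.2161 − 0.149×2.1221 ≈ 0.8999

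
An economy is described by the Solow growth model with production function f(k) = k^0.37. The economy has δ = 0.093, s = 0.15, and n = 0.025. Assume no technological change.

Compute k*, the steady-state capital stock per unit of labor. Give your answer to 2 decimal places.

At the steady state, Δk = 0, so s·k^α = (n + δ)·k.
Dividing both sides by k: k^(1−α) = s / (n + δ).
k^0.63 = 0.15 / (0.025 + 0.093) = 0.15 / 0.118 = 1.2712
k* = 1.2712^(1/0.63) ≈ 1.4636

k* ≈ 1.46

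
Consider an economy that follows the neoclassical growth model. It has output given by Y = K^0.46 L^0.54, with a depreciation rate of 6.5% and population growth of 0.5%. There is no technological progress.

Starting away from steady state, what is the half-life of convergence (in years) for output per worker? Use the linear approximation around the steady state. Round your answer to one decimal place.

Near the steady state the convergence rate is λ = (1 − α)(n + δ).
λ = (1 − 0.46) × 0.070 = 0.54 × 0.070 = 0.0378
Half-life = ln 2 / λ = 0.6931 / 0.0378 ≈ 18.34 years

half-life ≈ 18.3 years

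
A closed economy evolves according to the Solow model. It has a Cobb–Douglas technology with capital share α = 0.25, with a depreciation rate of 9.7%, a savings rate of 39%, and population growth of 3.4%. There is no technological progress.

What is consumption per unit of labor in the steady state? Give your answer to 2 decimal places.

Steady state requires s·f(k) = (n + δ)·k, i.e. s·k^α = (n + δ)·k.
Rearranging, k^(1−α) = s / (n + δ).
k^0.75 = 0.39 / (0.034 + 0.097) = 0.39 / 0.131 = 2.9771
k* = 2.9771^(1/0.75) ≈ 4.2828
y* = (k*)^α = 4.2828^0.25 ≈ 1.4386
c* = (1 − s)·y* = (1 − 0.39) × 1.4386 ≈ 0.8775

c* ≈ 0.88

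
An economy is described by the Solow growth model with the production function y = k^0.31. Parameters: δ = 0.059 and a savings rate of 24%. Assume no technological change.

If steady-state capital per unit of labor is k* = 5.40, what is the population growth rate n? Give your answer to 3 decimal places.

n ≈ 0.016

Steady state requires s·f(k) = (n + δ)·k, i.e. s·k^α = (n + δ)·k.
So s / (n + δ) = (k*)^(1−α) = 5.40^0.69 = 3.2015.
Therefore n + δ = s / 3.2015 = 0.24 / 3.2015 = 0.0750, so n = 0.0750 − 0.059 = 0.0160.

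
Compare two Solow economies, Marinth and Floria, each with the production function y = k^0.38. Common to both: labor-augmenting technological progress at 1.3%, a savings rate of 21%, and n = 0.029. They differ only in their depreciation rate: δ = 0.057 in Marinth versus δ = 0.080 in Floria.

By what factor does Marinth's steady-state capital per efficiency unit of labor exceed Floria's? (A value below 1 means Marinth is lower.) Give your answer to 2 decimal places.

Steady-state k* = [s/(n + g + δ)]^(1/(1−α)), so the ratio is [ (s_M/(n + g + δ)_M) / (s_F/(n + g + δ)_F) ]^1.6129.
s_M/(n + g + δ)_M = 0.21/0.099 = 2.1212; s_F/(n + g + δ)_F = 0.21/0.122 = 1.7213.
Ratio = (2.1212/1.7213)^1.6129 = 1.2323^1.6129 ≈ 1.4006

k*_M / k*_F ≈ 1.40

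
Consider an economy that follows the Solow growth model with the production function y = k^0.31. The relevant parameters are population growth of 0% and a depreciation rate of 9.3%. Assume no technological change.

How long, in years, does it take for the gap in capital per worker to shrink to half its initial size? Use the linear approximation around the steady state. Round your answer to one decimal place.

t_½ ≈ 10.8 years

Near the steady state the convergence rate is λ = (1 − α)(n + δ).
λ = (1 − 0.31) × 0.093 = 0.69 × 0.093 = 0.06417
Half-life = ln 2 / λ = 0.6931 / 0.06417 ≈ 10.80 years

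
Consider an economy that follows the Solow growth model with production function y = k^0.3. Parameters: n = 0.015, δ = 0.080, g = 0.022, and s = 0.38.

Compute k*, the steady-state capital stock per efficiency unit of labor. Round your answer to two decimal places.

At the steady state, Δk = 0, so s·k^α = (n + g + δ)·k.
Rearranging, k^(1−α) = s / (n + g + δ).
k^0.7 = 0.38 / (0.015 + 0.022 + 0.080) = 0.38 / 0.117 = 3.2479
k* = 3.2479^(1/0.7) ≈ 5.3810

k* = 5.38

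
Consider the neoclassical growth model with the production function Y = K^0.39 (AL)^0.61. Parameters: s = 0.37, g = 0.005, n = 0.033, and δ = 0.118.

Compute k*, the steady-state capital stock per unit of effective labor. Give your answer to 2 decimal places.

In steady state, investment equals break-even investment: s·k^α = (n + g + δ)·k.
Rearranging, k^(1−α) = s / (n + g + δ).
k^0.61 = 0.37 / (0.033 + 0.005 + 0.118) = 0.37 / 0.156 = 2.3718
k* = 2.3718^(1/0.61) ≈ 4.1199

k* ≈ 4.12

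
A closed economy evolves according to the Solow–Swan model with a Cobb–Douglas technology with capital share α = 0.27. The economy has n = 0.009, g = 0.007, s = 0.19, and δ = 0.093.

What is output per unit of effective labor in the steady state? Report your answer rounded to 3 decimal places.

y* ≈ 1.228

Steady state requires s·f(k) = (n + g + δ)·k, i.e. s·k^α = (n + g + δ)·k.
Dividing both sides by k: k^(1−α) = s / (n + g + δ).
k^0.73 = 0.19 / (0.009 + 0.007 + 0.093) = 0.19 / 0.109 = 1.7431
k* = 1.7431^(1/0.73) ≈ 2.1408
y* = (k*)^α = 2.1408^0.27 ≈ 1.2282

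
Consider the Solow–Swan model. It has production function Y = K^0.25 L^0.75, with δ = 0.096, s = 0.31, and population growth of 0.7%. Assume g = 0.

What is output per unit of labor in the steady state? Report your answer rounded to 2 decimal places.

At the steady state, Δk = 0, so s·k^α = (n + δ)·k.
Rearranging, k^(1−α) = s / (n + δ).
k^0.75 = 0.31 / (0.007 + 0.096) = 0.31 / 0.103 = 3.0097
k* = 3.0097^(1/0.75) ≈ 4.3454
y* = (k*)^α = 4.3454^0.25 ≈ 1.4438

y* = 1.44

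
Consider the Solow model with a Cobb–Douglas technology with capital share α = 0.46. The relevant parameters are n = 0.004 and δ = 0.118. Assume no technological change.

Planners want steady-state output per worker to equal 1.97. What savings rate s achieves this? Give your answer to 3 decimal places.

s ≈ 0.270

At the steady state, Δk = 0, so s·k^α = (n + δ)·k.
Since y* = [s/(n + δ)]^(α/(1−α)), we have s/(n + δ) = (y*)^((1−α)/α) = 1.97^1.1739 = 2.2165.
Therefore s = 2.2165 × (n + δ) = 2.2165 × 0.122 = 0.2704.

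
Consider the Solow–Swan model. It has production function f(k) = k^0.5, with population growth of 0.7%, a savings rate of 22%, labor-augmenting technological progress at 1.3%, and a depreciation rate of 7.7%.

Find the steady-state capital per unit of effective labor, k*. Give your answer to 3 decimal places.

k* ≈ 5.144

At the steady state, Δk = 0, so s·k^α = (n + g + δ)·k.
Rearranging, k^(1−α) = s / (n + g + δ).
k^0.5 = 0.22 / (0.007 + 0.013 + 0.077) = 0.22 / 0.097 = 2.2680
k* = 2.2680^(1/0.5) ≈ 5.1438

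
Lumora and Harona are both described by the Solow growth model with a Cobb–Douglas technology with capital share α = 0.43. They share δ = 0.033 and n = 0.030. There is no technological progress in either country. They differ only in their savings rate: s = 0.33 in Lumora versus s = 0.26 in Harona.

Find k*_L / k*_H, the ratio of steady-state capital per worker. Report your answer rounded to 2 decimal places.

Steady-state k* = [s/(n + δ)]^(1/(1−α)), so the ratio is [ (s_L/(n + δ)_L) / (s_H/(n + δ)_H) ]^1.7544.
s_L/(n + δ)_L = 0.33/0.063 = 5.2381; s_H/(n + δ)_H = 0.26/0.063 = 4.1270.
Ratio = (5.2381/4.1270)^1.7544 = 1.2692^1.7544 ≈ 1.5193

k*_L / k*_H ≈ 1.52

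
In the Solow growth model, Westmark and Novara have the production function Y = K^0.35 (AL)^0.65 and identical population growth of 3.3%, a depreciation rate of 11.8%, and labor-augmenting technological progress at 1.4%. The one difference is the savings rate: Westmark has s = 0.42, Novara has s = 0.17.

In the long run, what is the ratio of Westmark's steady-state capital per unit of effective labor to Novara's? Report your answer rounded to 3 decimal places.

Steady-state k* = [s/(n + g + δ)]^(1/(1−α)), so the ratio is [ (s_W/(n + g + δ)_W) / (s_N/(n + g + δ)_N) ]^1.5385.
s_W/(n + g + δ)_W = 0.42/0.165 = 2.5455; s_N/(n + g + δ)_N = 0.17/0.165 = 1.0303.
Ratio = (2.5455/1.0303)^1.5385 = 2.4706^1.5385 ≈ 4.0209

k*_W / k*_N ≈ 4.021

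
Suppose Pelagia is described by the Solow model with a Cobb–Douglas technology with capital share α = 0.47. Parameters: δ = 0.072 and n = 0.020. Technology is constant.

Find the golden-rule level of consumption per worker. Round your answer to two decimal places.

c_gold ≈ 2.25

At the golden rule, f'(k) = n + δ, so α·k^(α−1) = n + δ and k_gold = (α/(n + δ))^(1/(1−α)).
k_gold = (0.47/0.092)^(1/0.53) = 5.1087^1.8868 ≈ 21.6990
c_gold = f(k_gold) − (n + δ)·k_gold = 4.2474 − 0.092×21.6990 ≈ 2.2511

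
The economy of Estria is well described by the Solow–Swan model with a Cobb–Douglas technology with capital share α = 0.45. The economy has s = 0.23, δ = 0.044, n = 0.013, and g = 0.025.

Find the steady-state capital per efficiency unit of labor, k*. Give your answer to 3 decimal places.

k* = 6.522

In steady state, investment equals break-even investment: s·k^α = (n + g + δ)·k.
Dividing both sides by k: k^(1−α) = s / (n + g + δ).
k^0.55 = 0.23 / (0.013 + 0.025 + 0.044) = 0.23 / 0.082 = 2.8049
k* = 2.8049^(1/0.55) ≈ 6.5222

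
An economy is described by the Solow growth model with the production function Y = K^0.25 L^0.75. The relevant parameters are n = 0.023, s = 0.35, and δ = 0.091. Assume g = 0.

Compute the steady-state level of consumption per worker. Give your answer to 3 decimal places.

In steady state, investment equals break-even investment: s·k^α = (n + δ)·k.
Dividing both sides by k: k^(1−α) = s / (n + δ).
k^0.75 = 0.35 / (0.023 + 0.091) = 0.35 / 0.114 = 3.0702
k* = 3.0702^(1/0.75) ≈ 4.4623
y* = (k*)^α = 4.4623^0.25 ≈ 1.4534
c* = (1 − s)·y* = (1 − 0.35) × 1.4534 ≈ 0.9447

c* = 0.945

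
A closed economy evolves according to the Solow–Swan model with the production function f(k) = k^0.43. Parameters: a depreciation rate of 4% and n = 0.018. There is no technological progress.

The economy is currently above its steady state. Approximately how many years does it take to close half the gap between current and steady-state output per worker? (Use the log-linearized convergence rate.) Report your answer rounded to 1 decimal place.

t_½ ≈ 21.0 years

Near the steady state the convergence rate is λ = (1 − α)(n + δ).
λ = (1 − 0.43) × 0.058 = 0.57 × 0.058 = 0.03306
Half-life = ln 2 / λ = 0.6931 / 0.03306 ≈ 20.96 years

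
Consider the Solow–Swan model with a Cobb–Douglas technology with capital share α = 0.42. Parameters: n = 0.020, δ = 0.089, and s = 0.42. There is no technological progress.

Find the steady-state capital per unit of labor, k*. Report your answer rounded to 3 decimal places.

In steady state, investment equals break-even investment: s·k^α = (n + δ)·k.
Dividing both sides by k: k^(1−α) = s / (n + δ).
k^0.58 = 0.42 / (0.020 + 0.089) = 0.42 / 0.109 = 3.8532
k* = 3.8532^(1/0.58) ≈ 10.2338

k* = 10.234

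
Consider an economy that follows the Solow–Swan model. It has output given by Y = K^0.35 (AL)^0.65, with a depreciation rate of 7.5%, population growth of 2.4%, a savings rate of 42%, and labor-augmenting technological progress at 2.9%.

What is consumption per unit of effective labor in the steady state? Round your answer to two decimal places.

At the steady state, Δk = 0, so s·k^α = (n + g + δ)·k.
Rearranging, k^(1−α) = s / (n + g + δ).
k^0.65 = 0.42 / (0.024 + 0.029 + 0.075) = 0.42 / 0.128 = 3.2813
k* = 3.2813^(1/0.65) ≈ 6.2218
y* = (k*)^α = 6.2218^0.35 ≈ 1.8961
c* = (1 − s)·y* = (1 − 0.42) × 1.8961 ≈ 1.0997

c* = 1.10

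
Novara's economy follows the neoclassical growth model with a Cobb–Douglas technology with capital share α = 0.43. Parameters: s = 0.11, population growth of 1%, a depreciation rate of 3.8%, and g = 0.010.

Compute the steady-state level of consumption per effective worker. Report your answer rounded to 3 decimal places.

c* ≈ 1.442

At the steady state, Δk = 0, so s·k^α = (n + g + δ)·k.
Dividing both sides by k: k^(1−α) = s / (n + g + δ).
k^0.57 = 0.11 / (0.010 + 0.010 + 0.038) = 0.11 / 0.058 = 1.8966
k* = 1.8966^(1/0.57) ≈ 3.0738
y* = (k*)^α = 3.0738^0.43 ≈ 1.6207
c* = (1 − s)·y* = (1 − 0.11) × 1.6207 ≈ 1.4424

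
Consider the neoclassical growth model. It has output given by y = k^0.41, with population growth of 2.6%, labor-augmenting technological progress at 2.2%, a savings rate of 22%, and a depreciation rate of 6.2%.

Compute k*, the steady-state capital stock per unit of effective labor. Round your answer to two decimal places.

At the steady state, Δk = 0, so s·k^α = (n + g + δ)·k.
Rearranging, k^(1−α) = s / (n + g + δ).
k^0.59 = 0.22 / (0.026 + 0.022 + 0.062) = 0.22 / 0.110 = 2.0000
k* = 2.0000^(1/0.59) ≈ 3.2376

k* = 3.24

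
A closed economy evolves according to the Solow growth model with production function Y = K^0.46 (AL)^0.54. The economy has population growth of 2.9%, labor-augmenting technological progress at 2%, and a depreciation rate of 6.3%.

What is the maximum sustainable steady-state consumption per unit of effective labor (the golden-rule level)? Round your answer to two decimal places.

c_gold ≈ 1.80

At the golden rule, f'(k) = n + g + δ, so α·k^(α−1) = n + g + δ and k_gold = (α/(n + g + δ))^(1/(1−α)).
k_gold = (0.46/0.112)^(1/0.54) = 4.1071^1.8519 ≈ 13.6838
c_gold = f(k_gold) − (n + g + δ)·k_gold = 3.3316 − 0.112×13.6838 ≈ 1.7990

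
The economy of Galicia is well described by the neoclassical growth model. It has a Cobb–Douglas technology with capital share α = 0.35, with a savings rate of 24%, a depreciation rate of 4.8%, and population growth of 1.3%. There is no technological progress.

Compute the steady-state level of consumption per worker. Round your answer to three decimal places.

Steady state requires s·f(k) = (n + δ)·k, i.e. s·k^α = (n + δ)·k.
Rearranging, k^(1−α) = s / (n + δ).
k^0.65 = 0.24 / (0.013 + 0.048) = 0.24 / 0.061 = 3.9344
k* = 3.9344^(1/0.65) ≈ 8.2262
y* = (k*)^α = 8.2262^0.35 ≈ 2.0908
c* = (1 − s)·y* = (1 − 0.24) × 2.0908 ≈ 1.5890

c* = 1.589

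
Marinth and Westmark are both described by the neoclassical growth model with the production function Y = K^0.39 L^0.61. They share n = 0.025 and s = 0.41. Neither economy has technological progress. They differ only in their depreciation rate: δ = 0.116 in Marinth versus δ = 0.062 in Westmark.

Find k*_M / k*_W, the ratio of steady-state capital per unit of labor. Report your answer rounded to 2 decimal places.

k*_M / k*_W ≈ 0.45

Steady-state k* = [s/(n + δ)]^(1/(1−α)), so the ratio is [ (s_M/(n + δ)_M) / (s_W/(n + δ)_W) ]^1.6393.
s_M/(n + δ)_M = 0.41/0.141 = 2.9078; s_W/(n + δ)_W = 0.41/0.087 = 4.7126.
Ratio = (2.9078/4.7126)^1.6393 = 0.6170^1.6393 ≈ 0.4531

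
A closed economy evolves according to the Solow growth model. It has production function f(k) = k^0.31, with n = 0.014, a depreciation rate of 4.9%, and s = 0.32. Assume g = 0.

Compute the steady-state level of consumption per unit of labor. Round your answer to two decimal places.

c* = 1.41

At the steady state, Δk = 0, so s·k^α = (n + δ)·k.
Dividing both sides by k: k^(1−α) = s / (n + δ).
k^0.69 = 0.32 / (0.014 + 0.049) = 0.32 / 0.063 = 5.0794
k* = 5.0794^(1/0.69) ≈ 10.5418
y* = (k*)^α = 10.5418^0.31 ≈ 2.0754
c* = (1 − s)·y* = (1 − 0.32) × 2.0754 ≈ 1.4113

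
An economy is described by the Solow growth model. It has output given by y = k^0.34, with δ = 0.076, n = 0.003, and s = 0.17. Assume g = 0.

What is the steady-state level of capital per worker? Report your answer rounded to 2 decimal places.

In steady state, investment equals break-even investment: s·k^α = (n + δ)·k.
Rearranging, k^(1−α) = s / (n + δ).
k^0.66 = 0.17 / (0.003 + 0.076) = 0.17 / 0.079 = 2.1519
k* = 2.1519^(1/0.66) ≈ 3.1936

k* ≈ 3.19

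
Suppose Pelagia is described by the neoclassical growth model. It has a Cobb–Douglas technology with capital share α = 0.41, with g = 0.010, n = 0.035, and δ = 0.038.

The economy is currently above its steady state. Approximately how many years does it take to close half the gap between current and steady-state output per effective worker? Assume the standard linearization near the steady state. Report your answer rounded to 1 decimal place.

Near the steady state the convergence rate is λ = (1 − α)(n + g + δ).
λ = (1 − 0.41) × 0.083 = 0.59 × 0.083 = 0.04897
Half-life = ln 2 / λ = 0.6931 / 0.04897 ≈ 14.15 years

about 14.2 years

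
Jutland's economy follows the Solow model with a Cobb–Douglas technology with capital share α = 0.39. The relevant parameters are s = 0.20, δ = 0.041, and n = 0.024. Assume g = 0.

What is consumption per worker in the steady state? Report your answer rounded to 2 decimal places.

Steady state requires s·f(k) = (n + δ)·k, i.e. s·k^α = (n + δ)·k.
Dividing both sides by k: k^(1−α) = s / (n + δ).
k^0.61 = 0.20 / (0.024 + 0.041) = 0.20 / 0.065 = 3.0769
k* = 3.0769^(1/0.61) ≈ 6.3123
y* = (k*)^α = 6.3123^0.39 ≈ 2.0515
c* = (1 − s)·y* = (1 − 0.20) × 2.0515 ≈ 1.6412

c* = 1.64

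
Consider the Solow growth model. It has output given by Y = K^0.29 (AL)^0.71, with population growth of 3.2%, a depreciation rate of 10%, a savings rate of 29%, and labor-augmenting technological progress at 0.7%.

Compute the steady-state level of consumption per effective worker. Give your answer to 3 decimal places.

c* ≈ 0.959

In steady state, investment equals break-even investment: s·k^α = (n + g + δ)·k.
Rearranging, k^(1−α) = s / (n + g + δ).
k^0.71 = 0.29 / (0.032 + 0.007 + 0.100) = 0.29 / 0.139 = 2.0863
k* = 2.0863^(1/0.71) ≈ 2.8173
y* = (k*)^α = 2.8173^0.29 ≈ 1.3504
c* = (1 − s)·y* = (1 − 0.29) × 1.3504 ≈ 0.9588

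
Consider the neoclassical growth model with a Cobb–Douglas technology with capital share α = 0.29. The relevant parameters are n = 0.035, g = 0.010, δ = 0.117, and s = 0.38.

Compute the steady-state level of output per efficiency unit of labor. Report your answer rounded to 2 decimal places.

y* ≈ 1.42

In steady state, investment equals break-even investment: s·k^α = (n + g + δ)·k.
Dividing both sides by k: k^(1−α) = s / (n + g + δ).
k^0.71 = 0.38 / (0.035 + 0.010 + 0.117) = 0.38 / 0.162 = 2.3457
k* = 2.3457^(1/0.71) ≈ 3.3228
y* = (k*)^α = 3.3228^0.29 ≈ 1.4166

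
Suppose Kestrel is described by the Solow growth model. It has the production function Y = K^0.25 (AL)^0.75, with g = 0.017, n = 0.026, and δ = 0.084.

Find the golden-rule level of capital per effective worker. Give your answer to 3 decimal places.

The golden rule sets f'(k) = n + g + δ, i.e. α·k^(α−1) = n + g + δ.
So k^(1−α) = α / (n + g + δ) = 0.25 / 0.127 = 1.9685.
k_gold = 1.9685^(1/0.75) ≈ 2.4671

k_gold ≈ 2.467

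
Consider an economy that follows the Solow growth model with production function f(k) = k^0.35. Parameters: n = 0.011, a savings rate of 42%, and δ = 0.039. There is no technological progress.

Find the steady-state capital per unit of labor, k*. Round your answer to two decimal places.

k* = 26.42

Steady state requires s·f(k) = (n + δ)·k, i.e. s·k^α = (n + δ)·k.
Rearranging, k^(1−α) = s / (n + δ).
k^0.65 = 0.42 / (0.011 + 0.039) = 0.42 / 0.050 = 8.4000
k* = 8.4000^(1/0.65) ≈ 26.4221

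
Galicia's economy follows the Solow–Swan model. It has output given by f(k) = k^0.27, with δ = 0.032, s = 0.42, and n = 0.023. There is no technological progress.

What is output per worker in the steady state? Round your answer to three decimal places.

In steady state, investment equals break-even investment: s·k^α = (n + δ)·k.
Dividing both sides by k: k^(1−α) = s / (n + δ).
k^0.73 = 0.42 / (0.023 + 0.032) = 0.42 / 0.055 = 7.6364
k* = 7.6364^(1/0.73) ≈ 16.1971
y* = (k*)^α = 16.1971^0.27 ≈ 2.1210

y* = 2.121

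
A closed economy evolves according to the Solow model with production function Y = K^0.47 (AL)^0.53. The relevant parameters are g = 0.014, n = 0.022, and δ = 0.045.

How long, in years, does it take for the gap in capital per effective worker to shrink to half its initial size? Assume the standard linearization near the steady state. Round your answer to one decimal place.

about 16.1 years

Near the steady state the convergence rate is λ = (1 − α)(n + g + δ).
λ = (1 − 0.47) × 0.081 = 0.53 × 0.081 = 0.04293
Half-life = ln 2 / λ = 0.6931 / 0.04293 ≈ 16.14 years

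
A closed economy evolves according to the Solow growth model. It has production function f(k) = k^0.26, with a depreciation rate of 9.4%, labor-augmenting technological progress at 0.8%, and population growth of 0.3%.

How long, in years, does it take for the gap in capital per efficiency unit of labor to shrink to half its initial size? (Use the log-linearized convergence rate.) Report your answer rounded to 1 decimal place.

Near the steady state the convergence rate is λ = (1 − α)(n + g + δ).
λ = (1 − 0.26) × 0.105 = 0.74 × 0.105 = 0.0777
Half-life = ln 2 / λ = 0.6931 / 0.0777 ≈ 8.92 years

half-life ≈ 8.9 years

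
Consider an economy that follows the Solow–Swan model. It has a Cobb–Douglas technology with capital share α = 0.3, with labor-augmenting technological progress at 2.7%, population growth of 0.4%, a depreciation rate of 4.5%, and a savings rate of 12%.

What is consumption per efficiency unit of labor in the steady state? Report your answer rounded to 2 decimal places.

Steady state requires s·f(k) = (n + g + δ)·k, i.e. s·k^α = (n + g + δ)·k.
Dividing both sides by k: k^(1−α) = s / (n + g + δ).
k^0.7 = 0.12 / (0.004 + 0.027 + 0.045) = 0.12 / 0.076 = 1.5789
k* = 1.5789^(1/0.7) ≈ 1.9203
y* = (k*)^α = 1.9203^0.3 ≈ 1.2162
c* = (1 − s)·y* = (1 − 0.12) × 1.2162 ≈ 1.0703

c* = 1.07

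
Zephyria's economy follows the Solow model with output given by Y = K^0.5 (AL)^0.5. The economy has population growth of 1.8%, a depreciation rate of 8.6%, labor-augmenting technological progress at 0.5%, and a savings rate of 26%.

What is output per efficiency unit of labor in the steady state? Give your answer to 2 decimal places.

At the steady state, Δk = 0, so s·k^α = (n + g + δ)·k.
Dividing both sides by k: k^(1−α) = s / (n + g + δ).
k^0.5 = 0.26 / (0.018 + 0.005 + 0.086) = 0.26 / 0.109 = 2.3853
k* = 2.3853^(1/0.5) ≈ 5.6897
y* = (k*)^α = 5.6897^0.5 ≈ 2.3853

y* = 2.39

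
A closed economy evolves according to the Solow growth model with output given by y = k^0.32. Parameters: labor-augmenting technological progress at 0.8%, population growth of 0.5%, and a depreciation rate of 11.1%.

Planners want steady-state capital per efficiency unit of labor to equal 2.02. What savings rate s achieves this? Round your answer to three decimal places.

In steady state, investment equals break-even investment: s·k^α = (n + g + δ)·k.
So s / (n + g + δ) = (k*)^(1−α) = 2.02^0.68 = 1.6130.
Therefore s = 1.6130 × (n + g + δ) = 1.6130 × 0.124 = 0.2000.

s ≈ 0.200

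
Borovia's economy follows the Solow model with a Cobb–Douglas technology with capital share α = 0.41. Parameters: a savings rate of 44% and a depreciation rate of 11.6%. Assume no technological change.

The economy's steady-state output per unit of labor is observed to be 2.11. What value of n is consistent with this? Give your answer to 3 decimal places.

Steady state requires s·f(k) = (n + δ)·k, i.e. s·k^α = (n + δ)·k.
Since y* = [s/(n + δ)]^(α/(1−α)), we have s/(n + δ) = (y*)^((1−α)/α) = 2.11^1.439 = 2.9285.
Therefore n + δ = s / 2.9285 = 0.44 / 2.9285 = 0.1502, so n = 0.1502 − 0.116 = 0.0342.

n ≈ 0.034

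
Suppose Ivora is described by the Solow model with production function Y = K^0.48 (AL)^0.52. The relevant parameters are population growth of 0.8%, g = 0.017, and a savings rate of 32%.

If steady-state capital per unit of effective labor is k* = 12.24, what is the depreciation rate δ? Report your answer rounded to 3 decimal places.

δ ≈ 0.062

Steady state requires s·f(k) = (n + g + δ)·k, i.e. s·k^α = (n + g + δ)·k.
So s / (n + g + δ) = (k*)^(1−α) = 12.24^0.52 = 3.6783.
Therefore n + g + δ = s / 3.6783 = 0.32 / 3.6783 = 0.0870, so δ = 0.0870 − 0.025 = 0.0620.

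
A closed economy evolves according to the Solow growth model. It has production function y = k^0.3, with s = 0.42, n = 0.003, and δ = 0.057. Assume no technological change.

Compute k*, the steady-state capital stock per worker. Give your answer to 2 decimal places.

k* ≈ 16.12

At the steady state, Δk = 0, so s·k^α = (n + δ)·k.
Rearranging, k^(1−α) = s / (n + δ).
k^0.7 = 0.42 / (0.003 + 0.057) = 0.42 / 0.060 = 7.0000
k* = 7.0000^(1/0.7) ≈ 16.1170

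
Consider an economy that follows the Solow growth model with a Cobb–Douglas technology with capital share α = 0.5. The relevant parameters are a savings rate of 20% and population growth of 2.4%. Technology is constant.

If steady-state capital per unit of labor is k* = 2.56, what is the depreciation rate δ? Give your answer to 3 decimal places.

δ ≈ 0.101

In steady state, investment equals break-even investment: s·k^α = (n + δ)·k.
So s / (n + δ) = (k*)^(1−α) = 2.56^0.5 = 1.6000.
Therefore n + δ = s / 1.6000 = 0.20 / 1.6000 = 0.1250, so δ = 0.1250 − 0.024 = 0.1010.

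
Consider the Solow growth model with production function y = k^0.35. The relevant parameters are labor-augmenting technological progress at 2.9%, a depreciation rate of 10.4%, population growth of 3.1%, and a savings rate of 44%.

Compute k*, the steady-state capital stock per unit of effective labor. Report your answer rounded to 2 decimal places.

k* ≈ 4.56

Steady state requires s·f(k) = (n + g + δ)·k, i.e. s·k^α = (n + g + δ)·k.
Rearranging, k^(1−α) = s / (n + g + δ).
k^0.65 = 0.44 / (0.031 + 0.029 + 0.104) = 0.44 / 0.164 = 2.6829
k* = 2.6829^(1/0.65) ≈ 4.5645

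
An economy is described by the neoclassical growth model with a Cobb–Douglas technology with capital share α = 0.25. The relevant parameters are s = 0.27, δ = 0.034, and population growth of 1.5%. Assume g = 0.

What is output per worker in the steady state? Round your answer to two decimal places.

y* ≈ 1.77

At the steady state, Δk = 0, so s·k^α = (n + δ)·k.
Rearranging, k^(1−α) = s / (n + δ).
k^0.75 = 0.27 / (0.015 + 0.034) = 0.27 / 0.049 = 5.5102
k* = 5.5102^(1/0.75) ≈ 9.7325
y* = (k*)^α = 9.7325^0.25 ≈ 1.7663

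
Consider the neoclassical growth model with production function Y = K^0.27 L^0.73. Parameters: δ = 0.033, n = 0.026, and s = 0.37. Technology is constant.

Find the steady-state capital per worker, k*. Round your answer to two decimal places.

k* = 12.37

Steady state requires s·f(k) = (n + δ)·k, i.e. s·k^α = (n + δ)·k.
Dividing both sides by k: k^(1−α) = s / (n + δ).
k^0.73 = 0.37 / (0.026 + 0.033) = 0.37 / 0.059 = 6.2712
k* = 6.2712^(1/0.73) ≈ 12.3669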